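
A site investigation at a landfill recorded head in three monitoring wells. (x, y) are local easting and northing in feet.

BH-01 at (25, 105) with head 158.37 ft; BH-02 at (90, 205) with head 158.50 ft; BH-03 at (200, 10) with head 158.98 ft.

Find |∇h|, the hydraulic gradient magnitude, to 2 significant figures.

Taking BH-01 as reference: BH-02−BH-01 = (65, 100, +0.13); BH-03−BH-01 = (175, -95, +0.61).
Determinant of the coordinate differences = 65·(-95) − 175·100 = -23675.
∂h/∂x = [(+0.13)·(-95) − (+0.61)·100] / -23675 = +0.003098
∂h/∂y = [65·(+0.61) − 175·(+0.13)] / -23675 = -0.0007138
|∇h| = √(0.003098² + -0.0007138²) = 0.003179

0.0032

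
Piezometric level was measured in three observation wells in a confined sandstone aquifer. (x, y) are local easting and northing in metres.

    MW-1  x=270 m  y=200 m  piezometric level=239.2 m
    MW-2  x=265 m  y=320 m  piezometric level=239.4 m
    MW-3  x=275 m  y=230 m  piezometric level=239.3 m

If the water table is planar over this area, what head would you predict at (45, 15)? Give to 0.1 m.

237.0 m

With h = a·x + b·y + c and MW-1 as origin, the differences give:
  (-5)·a + 120·b = +0.2
  5·a + 30·b = +0.1
Eliminate b (×30 and ×120, subtract): -750·a = -6.00 → a = ∂h/∂x = +0.008000
Back-substitute: b = ∂h/∂y = +0.002000.
h(45, 15) = 239.2 + (+0.008000)·(-225) + (+0.002000)·(-185) = 239.2 -1.800 -0.370 = 237.030 m.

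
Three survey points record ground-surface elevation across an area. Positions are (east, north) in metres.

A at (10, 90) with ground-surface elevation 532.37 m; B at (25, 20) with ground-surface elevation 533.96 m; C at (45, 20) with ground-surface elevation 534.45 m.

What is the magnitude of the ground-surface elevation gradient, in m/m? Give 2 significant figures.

Differences from A: to B (Δx, Δy, Δh) = (15, -70, +1.59); to C = (35, -70, +2.08).
Determinant of the coordinate differences = 15·(-70) − 35·(-70) = 1400.
∂z/∂x = [(+1.59)·(-70) − (+2.08)·(-70)] / 1400 = +0.02450
∂z/∂y = [15·(+2.08) − 35·(+1.59)] / 1400 = -0.01746
|∇f| = √(0.02450² + -0.01746²) = 0.03008 m/m

0.030 m/m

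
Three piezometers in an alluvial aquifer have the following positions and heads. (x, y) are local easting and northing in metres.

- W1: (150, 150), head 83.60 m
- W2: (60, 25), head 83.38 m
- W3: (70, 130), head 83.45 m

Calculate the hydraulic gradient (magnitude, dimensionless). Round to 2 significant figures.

Taking W1 as reference: W2−W1 = (-90, -125, -0.22); W3−W1 = (-80, -20, -0.15).
Determinant of the coordinate differences = (-90)·(-20) − (-80)·(-125) = -8200.
∂h/∂x = [(-0.22)·(-20) − (-0.15)·(-125)] / -8200 = +0.001750
∂h/∂y = [(-90)·(-0.15) − (-80)·(-0.22)] / -8200 = +0.0005000
|∇h| = √(0.001750² + 0.0005000²) = 0.00182

0.0018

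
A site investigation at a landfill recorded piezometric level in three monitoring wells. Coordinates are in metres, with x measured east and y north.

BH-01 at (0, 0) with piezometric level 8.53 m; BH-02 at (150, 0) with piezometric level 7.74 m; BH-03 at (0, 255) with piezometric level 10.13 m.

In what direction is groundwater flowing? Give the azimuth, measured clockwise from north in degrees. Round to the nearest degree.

140°

∂h/∂x = (7.74 − 8.53) / (150 − 0) = -0.005267
∂h/∂y = (10.13 − 8.53) / (255 − 0) = +0.006275
Flow direction (−∇h) has components (+0.005267 E, -0.006275 N).
Azimuth = atan2(E, N) = atan2(+0.005267, -0.006275) = 140.0° ≈ 140°.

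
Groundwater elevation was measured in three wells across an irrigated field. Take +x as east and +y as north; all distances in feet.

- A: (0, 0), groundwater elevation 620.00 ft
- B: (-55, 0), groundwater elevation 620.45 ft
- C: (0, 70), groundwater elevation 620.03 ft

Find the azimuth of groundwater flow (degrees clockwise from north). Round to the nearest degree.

093°

∂h/∂x = (620.45 − 620.00) / (-55 − 0) = -0.008182
∂h/∂y = (620.03 − 620.00) / (70 − 0) = +0.0004286
Flow direction (−∇h) has components (+0.008182 E, -0.0004286 N).
Azimuth = atan2(E, N) = atan2(+0.008182, -0.0004286) = 93.0° ≈ 093°.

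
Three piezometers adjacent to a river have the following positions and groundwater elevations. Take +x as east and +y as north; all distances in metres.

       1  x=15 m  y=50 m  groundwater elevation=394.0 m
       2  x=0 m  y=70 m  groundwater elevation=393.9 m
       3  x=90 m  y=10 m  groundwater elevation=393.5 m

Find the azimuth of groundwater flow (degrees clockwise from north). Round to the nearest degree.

043°

Taking 1 as reference: 2−1 = (-15, 20, -0.1); 3−1 = (75, -40, -0.5).
Determinant of the coordinate differences = (-15)·(-40) − 75·20 = -900.
∂h/∂x = [(-0.1)·(-40) − (-0.5)·20] / -900 = -0.01556
∂h/∂y = [(-15)·(-0.5) − 75·(-0.1)] / -900 = -0.01667
Flow direction (−∇h) has components (+0.01556 E, +0.01667 N).
Azimuth = atan2(E, N) = atan2(+0.01556, +0.01667) = 43.0° ≈ 043°.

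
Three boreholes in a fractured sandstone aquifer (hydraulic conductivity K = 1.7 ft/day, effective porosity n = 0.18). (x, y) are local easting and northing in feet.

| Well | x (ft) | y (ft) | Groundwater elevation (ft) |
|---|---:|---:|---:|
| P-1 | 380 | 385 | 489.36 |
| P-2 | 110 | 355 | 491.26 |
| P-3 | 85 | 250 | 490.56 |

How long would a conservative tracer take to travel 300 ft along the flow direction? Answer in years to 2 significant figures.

7.4 years

Differences from P-1: to P-2 (Δx, Δy, Δh) = (-270, -30, +1.90); to P-3 = (-295, -135, +1.20).
Determinant of the coordinate differences = (-270)·(-135) − (-295)·(-30) = 27600.
∂h/∂x = [(+1.90)·(-135) − (+1.20)·(-30)] / 27600 = -0.007989
∂h/∂y = [(-270)·(+1.20) − (-295)·(+1.90)] / 27600 = +0.008569
|∇h| = √(-0.007989² + 0.008569²) = 0.01172
Seepage velocity v = K·i/n = 1.7 × 0.01172 / 0.18 = 0.1107 ft/day.
t = 300 / 0.1107 = 2710 days = 7.42 years.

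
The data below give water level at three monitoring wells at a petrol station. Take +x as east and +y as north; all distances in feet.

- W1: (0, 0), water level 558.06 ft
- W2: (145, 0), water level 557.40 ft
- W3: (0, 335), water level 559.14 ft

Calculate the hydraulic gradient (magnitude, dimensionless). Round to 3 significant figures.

∂h/∂x = (557.40 − 558.06) / (145 − 0) = -0.004552
∂h/∂y = (559.14 − 558.06) / (335 − 0) = +0.003224
|∇h| = √(-0.004552² + 0.003224²) = 0.005578

0.00558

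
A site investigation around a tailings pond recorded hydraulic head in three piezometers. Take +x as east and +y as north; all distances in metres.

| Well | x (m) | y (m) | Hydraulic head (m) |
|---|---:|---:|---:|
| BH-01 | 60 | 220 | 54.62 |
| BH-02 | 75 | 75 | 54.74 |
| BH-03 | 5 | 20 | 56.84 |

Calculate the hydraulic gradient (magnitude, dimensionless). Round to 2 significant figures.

0.027

Differences from BH-01: to BH-02 (Δx, Δy, Δh) = (15, -145, +0.12); to BH-03 = (-55, -200, +2.22).
Solve a·Δx + b·Δy = Δh: det = 15·(-200) − (-55)·(-145) = -10975.
∂h/∂x = [(+0.12)·(-200) − (+2.22)·(-145)] / -10975 = -0.02714
∂h/∂y = [15·(+2.22) − (-55)·(+0.12)] / -10975 = -0.003636
|∇h| = √(-0.02714² + -0.003636²) = 0.02738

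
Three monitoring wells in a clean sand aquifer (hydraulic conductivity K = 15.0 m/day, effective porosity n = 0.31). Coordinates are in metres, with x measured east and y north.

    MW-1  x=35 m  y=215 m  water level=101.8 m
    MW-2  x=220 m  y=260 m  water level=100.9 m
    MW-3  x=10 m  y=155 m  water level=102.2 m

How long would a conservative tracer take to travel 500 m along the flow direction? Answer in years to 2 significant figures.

4.5 years

Taking MW-1 as reference: MW-2−MW-1 = (185, 45, -0.9); MW-3−MW-1 = (-25, -60, +0.4).
Determinant of the coordinate differences = 185·(-60) − (-25)·45 = -9975.
∂h/∂x = [(-0.9)·(-60) − (+0.4)·45] / -9975 = -0.003609
∂h/∂y = [185·(+0.4) − (-25)·(-0.9)] / -9975 = -0.005163
|∇h| = √(-0.003609² + -0.005163²) = 0.006299
Seepage velocity v = K·i/n = 15.0 × 0.006299 / 0.31 = 0.3048 m/day.
t = 500 / 0.3048 = 1640 days = 4.49 years.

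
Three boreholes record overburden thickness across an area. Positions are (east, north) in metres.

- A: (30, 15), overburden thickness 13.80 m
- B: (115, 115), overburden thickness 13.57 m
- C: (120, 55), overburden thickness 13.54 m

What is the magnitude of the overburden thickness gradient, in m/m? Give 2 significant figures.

0.0030 m/m

Taking A as reference: B−A = (85, 100, -0.23); C−A = (90, 40, -0.26).
Determinant of the coordinate differences = 85·40 − 90·100 = -5600.
∂d/∂x = [(-0.23)·40 − (-0.26)·100] / -5600 = -0.003000
∂d/∂y = [85·(-0.26) − 90·(-0.23)] / -5600 = +0.0002500
|∇f| = √(-0.003000² + 0.0002500²) = 0.00301 m/m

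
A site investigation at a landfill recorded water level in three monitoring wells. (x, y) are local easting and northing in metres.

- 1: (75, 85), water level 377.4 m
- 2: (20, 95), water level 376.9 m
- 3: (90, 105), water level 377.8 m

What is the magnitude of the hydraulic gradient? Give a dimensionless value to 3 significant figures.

0.0161

Taking 1 as reference: 2−1 = (-55, 10, -0.5); 3−1 = (15, 20, +0.4).
Determinant of the coordinate differences = (-55)·20 − 15·10 = -1250.
∂h/∂x = [(-0.5)·20 − (+0.4)·10] / -1250 = +0.01120
∂h/∂y = [(-55)·(+0.4) − 15·(-0.5)] / -1250 = +0.01160
|∇h| = √(0.01120² + 0.01160²) = 0.01612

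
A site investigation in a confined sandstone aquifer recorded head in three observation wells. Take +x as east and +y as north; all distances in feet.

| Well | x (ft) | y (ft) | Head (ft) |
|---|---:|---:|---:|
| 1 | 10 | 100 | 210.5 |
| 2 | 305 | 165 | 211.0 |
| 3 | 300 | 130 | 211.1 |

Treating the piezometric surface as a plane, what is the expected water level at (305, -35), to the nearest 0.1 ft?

With h = a·x + b·y + c and 1 as origin, the differences give:
  295·a + 65·b = +0.5
  290·a + 30·b = +0.6
Eliminate b (×30 and ×65, subtract): -10000·a = -24.00 → a = ∂h/∂x = +0.002400
Back-substitute: b = ∂h/∂y = -0.003200.
h(305, -35) = 210.5 + (+0.002400)·(295) + (-0.003200)·(-135) = 210.5 +0.708 +0.432 = 211.640 ft.

211.6 ft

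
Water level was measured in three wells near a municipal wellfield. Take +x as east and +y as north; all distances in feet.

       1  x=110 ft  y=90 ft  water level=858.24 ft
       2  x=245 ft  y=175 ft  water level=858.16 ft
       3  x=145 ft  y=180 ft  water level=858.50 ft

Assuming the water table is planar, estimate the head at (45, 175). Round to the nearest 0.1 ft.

858.8 ft

With h = a·x + b·y + c and 1 as origin, the differences give:
  135·a + 85·b = -0.08
  35·a + 90·b = +0.26
Eliminate b (×90 and ×85, subtract): 9175·a = -29.300 → a = ∂h/∂x = -0.003193
Back-substitute: b = ∂h/∂y = +0.004131.
h(45, 175) = 858.24 + (-0.003193)·(-65) + (+0.004131)·(85) = 858.24 +0.208 +0.351 = 858.799 ft.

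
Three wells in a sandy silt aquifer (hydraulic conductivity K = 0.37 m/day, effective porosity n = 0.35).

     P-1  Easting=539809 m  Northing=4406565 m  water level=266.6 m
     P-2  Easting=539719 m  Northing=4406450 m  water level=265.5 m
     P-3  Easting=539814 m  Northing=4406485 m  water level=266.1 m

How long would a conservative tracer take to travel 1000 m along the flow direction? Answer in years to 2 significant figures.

340 years

Differences from P-1: to P-2 (Δx, Δy, Δh) = (-90, -115, -1.1); to P-3 = (5, -80, -0.5).
Determinant of the coordinate differences = (-90)·(-80) − 5·(-115) = 7775.
∂h/∂x = [(-1.1)·(-80) − (-0.5)·(-115)] / 7775 = +0.003923
∂h/∂y = [(-90)·(-0.5) − 5·(-1.1)] / 7775 = +0.006495
|∇h| = √(0.003923² + 0.006495²) = 0.007588
Seepage velocity v = K·i/n = 0.37 × 0.007588 / 0.35 = 0.008022 m/day.
t = 1000 / 0.008022 = 1.247e+05 days = 341 years.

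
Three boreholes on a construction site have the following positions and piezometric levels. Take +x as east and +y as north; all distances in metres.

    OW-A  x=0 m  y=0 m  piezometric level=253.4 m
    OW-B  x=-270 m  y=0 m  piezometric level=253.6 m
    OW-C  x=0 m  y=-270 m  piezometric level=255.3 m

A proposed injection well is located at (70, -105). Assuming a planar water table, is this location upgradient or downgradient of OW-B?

∂h/∂x = (253.6 − 253.4) / (-270 − 0) = -0.0007407
∂h/∂y = (255.3 − 253.4) / (-270 − 0) = -0.007037
Head at (70, -105) = 253.4 + (-0.0007407)·(70) + (-0.007037)·(-105) = 254.09 m.
That is higher than the 253.6 m at OW-B, so the point is upgradient.

upgradient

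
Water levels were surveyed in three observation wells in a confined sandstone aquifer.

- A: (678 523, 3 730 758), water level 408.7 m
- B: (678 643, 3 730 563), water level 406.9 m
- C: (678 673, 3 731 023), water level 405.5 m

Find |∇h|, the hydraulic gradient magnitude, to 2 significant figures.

0.018

Taking A as reference: B−A = (120, -195, -1.8); C−A = (150, 265, -3.2).
Solve a·Δx + b·Δy = Δh: det = 120·265 − 150·(-195) = 61050.
∂h/∂x = [(-1.8)·265 − (-3.2)·(-195)] / 61050 = -0.01803
∂h/∂y = [120·(-3.2) − 150·(-1.8)] / 61050 = -0.001867
|∇h| = √(-0.01803² + -0.001867²) = 0.01813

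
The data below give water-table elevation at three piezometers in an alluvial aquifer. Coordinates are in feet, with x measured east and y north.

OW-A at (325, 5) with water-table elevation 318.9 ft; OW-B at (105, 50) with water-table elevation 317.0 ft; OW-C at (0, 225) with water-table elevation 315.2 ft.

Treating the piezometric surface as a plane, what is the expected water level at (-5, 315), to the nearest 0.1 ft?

314.6 ft

Three-point gradient (reference OW-A): Δ to OW-B = (-220, 45, -1.9), Δ to OW-C = (-325, 220, -3.7).
∂h/∂x = +0.007446, ∂h/∂y = -0.005818 (det = -33775).
h(-5, 315) = 318.9 + (+0.007446)·(-330) + (-0.005818)·(310) = 318.9 -2.457 -1.804 = 314.639 ft.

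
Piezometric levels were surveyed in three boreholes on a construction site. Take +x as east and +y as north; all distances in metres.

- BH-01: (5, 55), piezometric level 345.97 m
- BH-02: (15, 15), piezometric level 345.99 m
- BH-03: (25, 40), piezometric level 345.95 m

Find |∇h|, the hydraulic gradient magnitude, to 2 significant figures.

0.0019

With h = a·x + b·y + c and BH-01 as origin, the differences give:
  10·a + (-40)·b = +0.02
  20·a + (-15)·b = -0.02
Eliminate b (×(-15) and ×(-40), subtract): 650·a = -1.100 → a = ∂h/∂x = -0.001692
Back-substitute: b = ∂h/∂y = -0.0009231.
|∇h| = √(-0.001692² + -0.0009231²) = 0.001927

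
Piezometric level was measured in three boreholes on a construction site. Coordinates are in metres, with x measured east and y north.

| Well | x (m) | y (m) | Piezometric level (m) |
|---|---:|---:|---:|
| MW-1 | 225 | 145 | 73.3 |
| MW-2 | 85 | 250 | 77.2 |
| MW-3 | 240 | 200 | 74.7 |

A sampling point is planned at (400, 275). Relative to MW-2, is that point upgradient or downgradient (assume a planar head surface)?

Taking MW-1 as reference: MW-2−MW-1 = (-140, 105, +3.9); MW-3−MW-1 = (15, 55, +1.4).
Solve a·Δx + b·Δy = Δh: det = (-140)·55 − 15·105 = -9275.
∂h/∂x = [(+3.9)·55 − (+1.4)·105] / -9275 = -0.007278
∂h/∂y = [(-140)·(+1.4) − 15·(+3.9)] / -9275 = +0.02744
Head at (400, 275) = 73.3 + (-0.007278)·(175) + (+0.02744)·(130) = 75.59 m.
That is lower than the 77.2 m at MW-2, so the point is downgradient.

downgradient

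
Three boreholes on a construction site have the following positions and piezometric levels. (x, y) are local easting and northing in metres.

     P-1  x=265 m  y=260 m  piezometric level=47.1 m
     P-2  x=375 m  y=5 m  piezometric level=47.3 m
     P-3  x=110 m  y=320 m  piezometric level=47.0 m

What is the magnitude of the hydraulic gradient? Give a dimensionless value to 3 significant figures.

0.000733

Differences from P-1: to P-2 (Δx, Δy, Δh) = (110, -255, +0.2); to P-3 = (-155, 60, -0.1).
Determinant of the coordinate differences = 110·60 − (-155)·(-255) = -32925.
∂h/∂x = [(+0.2)·60 − (-0.1)·(-255)] / -32925 = +0.0004100
∂h/∂y = [110·(-0.1) − (-155)·(+0.2)] / -32925 = -0.0006074
|∇h| = √(0.0004100² + -0.0006074²) = 0.0007328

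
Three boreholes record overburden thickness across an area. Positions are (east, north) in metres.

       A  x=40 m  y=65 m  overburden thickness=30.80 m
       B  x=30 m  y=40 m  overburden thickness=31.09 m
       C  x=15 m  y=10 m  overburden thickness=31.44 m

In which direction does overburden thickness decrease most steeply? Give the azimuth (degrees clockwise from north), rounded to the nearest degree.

003°

Taking A as reference: B−A = (-10, -25, +0.29); C−A = (-25, -55, +0.64).
Determinant of the coordinate differences = (-10)·(-55) − (-25)·(-25) = -75.
∂d/∂x = [(+0.29)·(-55) − (+0.64)·(-25)] / -75 = -0.0006667
∂d/∂y = [(-10)·(+0.64) − (-25)·(+0.29)] / -75 = -0.01133
Steepest decrease is along −∇f: components (+0.0006667 E, +0.01133 N).
Azimuth = atan2(+0.0006667, +0.01133) = 3.4° ≈ 003°.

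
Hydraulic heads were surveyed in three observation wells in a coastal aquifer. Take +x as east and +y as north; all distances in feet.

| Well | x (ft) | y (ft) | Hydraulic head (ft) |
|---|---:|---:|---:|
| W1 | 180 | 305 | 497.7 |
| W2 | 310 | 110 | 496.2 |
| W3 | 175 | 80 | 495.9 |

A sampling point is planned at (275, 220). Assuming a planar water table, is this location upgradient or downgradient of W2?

upgradient

Differences from W1: to W2 (Δx, Δy, Δh) = (130, -195, -1.5); to W3 = (-5, -225, -1.8).
Determinant of the coordinate differences = 130·(-225) − (-5)·(-195) = -30225.
∂h/∂x = [(-1.5)·(-225) − (-1.8)·(-195)] / -30225 = +0.0004467
∂h/∂y = [130·(-1.8) − (-5)·(-1.5)] / -30225 = +0.007990
Head at (275, 220) = 497.7 + (+0.0004467)·(95) + (+0.007990)·(-85) = 497.06 ft.
That is higher than the 496.2 ft at W2, so the point is upgradient.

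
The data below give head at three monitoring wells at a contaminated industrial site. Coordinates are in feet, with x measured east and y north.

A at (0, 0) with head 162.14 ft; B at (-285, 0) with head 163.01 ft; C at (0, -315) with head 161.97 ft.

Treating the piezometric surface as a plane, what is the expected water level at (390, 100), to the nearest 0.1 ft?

∂h/∂x = (163.01 − 162.14) / (-285 − 0) = -0.003053
∂h/∂y = (161.97 − 162.14) / (-315 − 0) = +0.0005397
h(390, 100) = 162.14 + (-0.003053)·(390) + (+0.0005397)·(100) = 162.14 -1.191 +0.054 = 161.003 ft.

161.0 ft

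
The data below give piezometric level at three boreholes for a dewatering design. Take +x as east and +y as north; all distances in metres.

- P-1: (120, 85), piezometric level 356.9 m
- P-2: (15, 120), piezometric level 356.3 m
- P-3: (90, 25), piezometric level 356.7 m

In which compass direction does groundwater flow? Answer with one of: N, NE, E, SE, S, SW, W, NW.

With h = a·x + b·y + c and P-1 as origin, the differences give:
  (-105)·a + 35·b = -0.6
  (-30)·a + (-60)·b = -0.2
Eliminate b (×(-60) and ×35, subtract): 7350·a = 43.00 → a = ∂h/∂x = +0.005850
Back-substitute: b = ∂h/∂y = +0.0004082.
Flow = −∇h = (-0.005850 east, -0.0004082 north), which points west.

W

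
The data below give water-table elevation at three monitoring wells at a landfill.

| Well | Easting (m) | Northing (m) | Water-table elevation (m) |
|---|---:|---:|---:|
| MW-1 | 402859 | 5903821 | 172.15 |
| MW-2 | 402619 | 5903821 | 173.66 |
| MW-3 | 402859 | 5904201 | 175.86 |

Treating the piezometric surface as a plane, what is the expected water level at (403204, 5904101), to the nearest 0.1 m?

172.7 m

∂h/∂x = (173.66 − 172.15) / (402619 − 402859) = -0.006292
∂h/∂y = (175.86 − 172.15) / (5904201 − 5903821) = +0.009763
h(403204, 5904101) = 172.15 + (-0.006292)·(345) + (+0.009763)·(280) = 172.15 -2.171 +2.734 = 172.713 m.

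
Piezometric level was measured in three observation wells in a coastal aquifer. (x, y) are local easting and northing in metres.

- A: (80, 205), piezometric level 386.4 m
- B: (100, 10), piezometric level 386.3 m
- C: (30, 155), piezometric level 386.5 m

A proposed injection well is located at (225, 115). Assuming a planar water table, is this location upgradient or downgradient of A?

With h = a·x + b·y + c and A as origin, the differences give:
  20·a + (-195)·b = -0.1
  (-50)·a + (-50)·b = +0.1
Eliminate b (×(-50) and ×(-195), subtract): -10750·a = 24.50 → a = ∂h/∂x = -0.002279
Back-substitute: b = ∂h/∂y = +0.0002791.
Head at (225, 115) = 386.4 + (-0.002279)·(145) + (+0.0002791)·(-90) = 386.04 m.
That is lower than the 386.4 m at A, so the point is downgradient.

downgradient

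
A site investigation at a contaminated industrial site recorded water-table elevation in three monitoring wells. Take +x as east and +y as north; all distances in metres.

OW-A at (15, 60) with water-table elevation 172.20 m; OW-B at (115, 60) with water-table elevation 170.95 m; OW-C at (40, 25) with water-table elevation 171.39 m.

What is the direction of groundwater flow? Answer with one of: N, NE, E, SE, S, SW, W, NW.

SE

Differences from OW-A: to OW-B (Δx, Δy, Δh) = (100, 0, -1.25); to OW-C = (25, -35, -0.81).
Determinant of the coordinate differences = 100·(-35) − 25·0 = -3500.
∂h/∂x = [(-1.25)·(-35) − (-0.81)·0] / -3500 = -0.01250
∂h/∂y = [100·(-0.81) − 25·(-1.25)] / -3500 = +0.01421
Flow = −∇h = (+0.01250 east, -0.01421 north), which points southeast.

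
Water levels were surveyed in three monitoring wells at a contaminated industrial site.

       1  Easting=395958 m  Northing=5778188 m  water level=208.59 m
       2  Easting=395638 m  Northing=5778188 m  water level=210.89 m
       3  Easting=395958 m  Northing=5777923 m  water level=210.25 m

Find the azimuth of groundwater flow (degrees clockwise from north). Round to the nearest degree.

∂h/∂x = (210.89 − 208.59) / (395638 − 395958) = -0.007187
∂h/∂y = (210.25 − 208.59) / (5777923 − 5778188) = -0.006264
Flow direction (−∇h) has components (+0.007187 E, +0.006264 N).
Azimuth = atan2(E, N) = atan2(+0.007187, +0.006264) = 48.9° ≈ 049°.

049°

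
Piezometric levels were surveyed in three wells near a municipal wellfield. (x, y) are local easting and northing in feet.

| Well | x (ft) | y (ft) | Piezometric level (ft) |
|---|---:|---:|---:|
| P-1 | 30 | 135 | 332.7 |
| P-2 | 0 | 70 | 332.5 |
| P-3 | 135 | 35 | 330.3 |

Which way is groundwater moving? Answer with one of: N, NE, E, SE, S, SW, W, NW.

SE

Taking P-1 as reference: P-2−P-1 = (-30, -65, -0.2); P-3−P-1 = (105, -100, -2.4).
Solve a·Δx + b·Δy = Δh: det = (-30)·(-100) − 105·(-65) = 9825.
∂h/∂x = [(-0.2)·(-100) − (-2.4)·(-65)] / 9825 = -0.01384
∂h/∂y = [(-30)·(-2.4) − 105·(-0.2)] / 9825 = +0.009466
Flow = −∇h = (+0.01384 east, -0.009466 north), which points southeast.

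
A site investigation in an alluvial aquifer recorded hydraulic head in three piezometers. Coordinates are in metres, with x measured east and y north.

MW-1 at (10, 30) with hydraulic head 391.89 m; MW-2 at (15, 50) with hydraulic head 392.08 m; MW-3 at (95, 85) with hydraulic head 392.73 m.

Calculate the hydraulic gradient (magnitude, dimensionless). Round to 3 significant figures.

0.00950

Differences from MW-1: to MW-2 (Δx, Δy, Δh) = (5, 20, +0.19); to MW-3 = (85, 55, +0.84).
Determinant of the coordinate differences = 5·55 − 85·20 = -1425.
∂h/∂x = [(+0.19)·55 − (+0.84)·20] / -1425 = +0.004456
∂h/∂y = [5·(+0.84) − 85·(+0.19)] / -1425 = +0.008386
|∇h| = √(0.004456² + 0.008386²) = 0.009496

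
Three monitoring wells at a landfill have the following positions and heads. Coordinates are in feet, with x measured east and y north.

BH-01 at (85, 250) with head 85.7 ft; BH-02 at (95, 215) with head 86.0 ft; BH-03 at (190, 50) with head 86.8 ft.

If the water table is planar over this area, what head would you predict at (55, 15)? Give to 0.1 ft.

89.0 ft

Taking BH-01 as reference: BH-02−BH-01 = (10, -35, +0.3); BH-03−BH-01 = (105, -200, +1.1).
Solve a·Δx + b·Δy = Δh: det = 10·(-200) − 105·(-35) = 1675.
∂h/∂x = [(+0.3)·(-200) − (+1.1)·(-35)] / 1675 = -0.01284
∂h/∂y = [10·(+1.1) − 105·(+0.3)] / 1675 = -0.01224
h(55, 15) = 85.7 + (-0.01284)·(-30) + (-0.01224)·(-235) = 85.7 +0.385 +2.876 = 88.961 ft.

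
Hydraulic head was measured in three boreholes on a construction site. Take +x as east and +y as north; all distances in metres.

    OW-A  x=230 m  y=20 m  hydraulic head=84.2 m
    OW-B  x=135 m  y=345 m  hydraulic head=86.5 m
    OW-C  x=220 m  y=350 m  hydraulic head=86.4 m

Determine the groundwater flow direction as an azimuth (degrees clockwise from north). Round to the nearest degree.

Three-point gradient (reference OW-A): Δ to OW-B = (-95, 325, +2.3), Δ to OW-C = (-10, 330, +2.2).
∂h/∂x = -0.001566, ∂h/∂y = +0.006619 (det = -28100).
Flow direction (−∇h) has components (+0.001566 E, -0.006619 N).
Azimuth = atan2(E, N) = atan2(+0.001566, -0.006619) = 166.7° ≈ 167°.

167°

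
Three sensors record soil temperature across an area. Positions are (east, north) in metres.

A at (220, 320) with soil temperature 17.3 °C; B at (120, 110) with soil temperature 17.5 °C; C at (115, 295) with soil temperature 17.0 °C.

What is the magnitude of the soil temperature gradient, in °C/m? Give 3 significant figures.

With T = a·x + b·y + c and A as origin, the differences give:
  (-100)·a + (-210)·b = +0.2
  (-105)·a + (-25)·b = -0.3
Eliminate b (×(-25) and ×(-210), subtract): -19550·a = -68.00 → a = ∂T/∂x = +0.003478
Back-substitute: b = ∂T/∂y = -0.002609.
|∇f| = √(0.003478² + -0.002609²) = 0.004348 °C/m

0.00435 °C/m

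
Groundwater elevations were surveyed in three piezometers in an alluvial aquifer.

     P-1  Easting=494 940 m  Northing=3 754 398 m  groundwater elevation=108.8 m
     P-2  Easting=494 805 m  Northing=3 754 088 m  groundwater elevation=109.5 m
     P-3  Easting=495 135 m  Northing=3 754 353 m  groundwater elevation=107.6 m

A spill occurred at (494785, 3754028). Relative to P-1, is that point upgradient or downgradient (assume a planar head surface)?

Differences from P-1: to P-2 (Δx, Δy, Δh) = (-135, -310, +0.7); to P-3 = (195, -45, -1.2).
Solve a·Δx + b·Δy = Δh: det = (-135)·(-45) − 195·(-310) = 66525.
∂h/∂x = [(+0.7)·(-45) − (-1.2)·(-310)] / 66525 = -0.006065
∂h/∂y = [(-135)·(-1.2) − 195·(+0.7)] / 66525 = +0.0003833
Head at (494785, 3754028) = 108.8 + (-0.006065)·(-155) + (+0.0003833)·(-370) = 109.60 m.
That is higher than the 108.8 m at P-1, so the point is upgradient.

upgradient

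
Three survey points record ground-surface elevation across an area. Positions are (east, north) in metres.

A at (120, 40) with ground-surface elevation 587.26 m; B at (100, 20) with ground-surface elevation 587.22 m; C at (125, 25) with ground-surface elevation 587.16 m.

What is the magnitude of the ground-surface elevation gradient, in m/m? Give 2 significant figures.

With z = a·x + b·y + c and A as origin, the differences give:
  (-20)·a + (-20)·b = -0.04
  5·a + (-15)·b = -0.10
Eliminate b (×(-15) and ×(-20), subtract): 400·a = -1.400 → a = ∂z/∂x = -0.003500
Back-substitute: b = ∂z/∂y = +0.005500.
|∇f| = √(-0.003500² + 0.005500²) = 0.006519 m/m

0.0065 m/m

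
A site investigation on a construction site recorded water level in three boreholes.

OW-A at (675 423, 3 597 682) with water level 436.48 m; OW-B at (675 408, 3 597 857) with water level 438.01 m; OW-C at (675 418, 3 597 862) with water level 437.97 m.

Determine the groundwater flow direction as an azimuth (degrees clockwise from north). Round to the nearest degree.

Taking OW-A as reference: OW-B−OW-A = (-15, 175, +1.53); OW-C−OW-A = (-5, 180, +1.49).
Solve a·Δx + b·Δy = Δh: det = (-15)·180 − (-5)·175 = -1825.
∂h/∂x = [(+1.53)·180 − (+1.49)·175] / -1825 = -0.008027
∂h/∂y = [(-15)·(+1.49) − (-5)·(+1.53)] / -1825 = +0.008055
Flow direction (−∇h) has components (+0.008027 E, -0.008055 N).
Azimuth = atan2(E, N) = atan2(+0.008027, -0.008055) = 135.1° ≈ 135°.

135°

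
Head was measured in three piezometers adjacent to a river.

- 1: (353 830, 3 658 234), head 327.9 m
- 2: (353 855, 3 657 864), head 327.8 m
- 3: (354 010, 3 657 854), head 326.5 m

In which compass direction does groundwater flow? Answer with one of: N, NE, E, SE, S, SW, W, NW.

E

Taking 1 as reference: 2−1 = (25, -370, -0.1); 3−1 = (180, -380, -1.4).
Solve a·Δx + b·Δy = Δh: det = 25·(-380) − 180·(-370) = 57100.
∂h/∂x = [(-0.1)·(-380) − (-1.4)·(-370)] / 57100 = -0.008406
∂h/∂y = [25·(-1.4) − 180·(-0.1)] / 57100 = -0.0002977
Flow = −∇h = (+0.008406 east, +0.0002977 north), which points east.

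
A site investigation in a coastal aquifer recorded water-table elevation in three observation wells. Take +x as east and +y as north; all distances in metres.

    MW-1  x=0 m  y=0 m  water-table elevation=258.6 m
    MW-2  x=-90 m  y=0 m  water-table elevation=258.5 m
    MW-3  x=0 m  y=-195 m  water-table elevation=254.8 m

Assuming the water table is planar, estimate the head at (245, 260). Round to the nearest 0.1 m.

263.9 m

∂h/∂x = (258.5 − 258.6) / (-90 − 0) = +0.001111
∂h/∂y = (254.8 − 258.6) / (-195 − 0) = +0.01949
h(245, 260) = 258.6 + (+0.001111)·(245) + (+0.01949)·(260) = 258.6 +0.272 +5.067 = 263.939 m.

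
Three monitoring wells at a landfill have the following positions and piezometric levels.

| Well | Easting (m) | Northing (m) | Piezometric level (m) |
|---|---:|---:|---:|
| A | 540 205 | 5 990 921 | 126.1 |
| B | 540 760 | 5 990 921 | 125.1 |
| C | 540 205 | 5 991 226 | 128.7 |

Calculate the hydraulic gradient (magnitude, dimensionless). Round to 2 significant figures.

∂h/∂x = (125.1 − 126.1) / (540760 − 540205) = -0.001802
∂h/∂y = (128.7 − 126.1) / (5991226 − 5990921) = +0.008525
|∇h| = √(-0.001802² + 0.008525²) = 0.008713

0.0087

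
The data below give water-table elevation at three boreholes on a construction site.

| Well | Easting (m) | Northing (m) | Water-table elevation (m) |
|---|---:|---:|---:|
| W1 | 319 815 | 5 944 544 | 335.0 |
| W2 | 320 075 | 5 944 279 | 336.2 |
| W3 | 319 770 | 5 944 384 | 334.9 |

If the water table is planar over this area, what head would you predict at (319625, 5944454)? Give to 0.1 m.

Three-point gradient (reference W1): Δ to W2 = (260, -265, +1.2), Δ to W3 = (-45, -160, -0.1).
∂h/∂x = +0.004082, ∂h/∂y = -0.0005231 (det = -53525).
h(319625, 5944454) = 335.0 + (+0.004082)·(-190) + (-0.0005231)·(-90) = 335.0 -0.776 +0.047 = 334.271 m.

334.3 m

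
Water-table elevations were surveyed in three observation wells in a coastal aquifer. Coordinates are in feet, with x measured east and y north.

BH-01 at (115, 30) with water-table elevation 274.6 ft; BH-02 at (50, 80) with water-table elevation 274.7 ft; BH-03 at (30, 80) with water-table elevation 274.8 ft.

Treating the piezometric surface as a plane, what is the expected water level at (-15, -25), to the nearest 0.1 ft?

Three-point gradient (reference BH-01): Δ to BH-02 = (-65, 50, +0.1), Δ to BH-03 = (-85, 50, +0.2).
∂h/∂x = -0.005000, ∂h/∂y = -0.004500 (det = 1000).
h(-15, -25) = 274.6 + (-0.005000)·(-130) + (-0.004500)·(-55) = 274.6 +0.650 +0.248 = 275.498 ft.

275.5 ft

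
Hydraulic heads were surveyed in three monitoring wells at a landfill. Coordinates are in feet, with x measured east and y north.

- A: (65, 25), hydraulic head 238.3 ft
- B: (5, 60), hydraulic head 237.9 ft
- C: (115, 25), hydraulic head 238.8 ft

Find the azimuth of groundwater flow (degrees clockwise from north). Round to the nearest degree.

Three-point gradient (reference A): Δ to B = (-60, 35, -0.4), Δ to C = (50, 0, +0.5).
∂h/∂x = +0.01000, ∂h/∂y = +0.005714 (det = -1750).
Flow direction (−∇h) has components (-0.01000 E, -0.005714 N).
Azimuth = atan2(E, N) = atan2(-0.01000, -0.005714) = 240.3° ≈ 240°.

240°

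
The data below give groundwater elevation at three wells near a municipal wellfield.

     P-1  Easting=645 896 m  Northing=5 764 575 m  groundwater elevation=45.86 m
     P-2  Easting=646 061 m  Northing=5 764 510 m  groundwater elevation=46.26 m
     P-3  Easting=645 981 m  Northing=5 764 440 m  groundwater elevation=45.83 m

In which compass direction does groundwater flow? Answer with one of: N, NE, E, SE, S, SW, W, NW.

Taking P-1 as reference: P-2−P-1 = (165, -65, +0.40); P-3−P-1 = (85, -135, -0.03).
Determinant of the coordinate differences = 165·(-135) − 85·(-65) = -16750.
∂h/∂x = [(+0.40)·(-135) − (-0.03)·(-65)] / -16750 = +0.003340
∂h/∂y = [165·(-0.03) − 85·(+0.40)] / -16750 = +0.002325
Flow = −∇h = (-0.003340 east, -0.002325 north), which points southwest.

SW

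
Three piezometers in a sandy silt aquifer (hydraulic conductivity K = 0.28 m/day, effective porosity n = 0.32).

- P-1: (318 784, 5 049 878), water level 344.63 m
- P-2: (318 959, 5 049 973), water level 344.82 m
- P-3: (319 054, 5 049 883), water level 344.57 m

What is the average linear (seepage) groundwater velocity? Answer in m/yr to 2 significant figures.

0.80 m/yr

With h = a·x + b·y + c and P-1 as origin, the differences give:
  175·a + 95·b = +0.19
  270·a + 5·b = -0.06
Eliminate b (×5 and ×95, subtract): -24775·a = 6.650 → a = ∂h/∂x = -0.0002684
Back-substitute: b = ∂h/∂y = +0.002494.
|∇h| = √(-0.0002684² + 0.002494²) = 0.002508
Seepage velocity v = K·i/n = 0.28 × 0.002508 / 0.32 = 0.002194 m/day = 0.8014 m/yr.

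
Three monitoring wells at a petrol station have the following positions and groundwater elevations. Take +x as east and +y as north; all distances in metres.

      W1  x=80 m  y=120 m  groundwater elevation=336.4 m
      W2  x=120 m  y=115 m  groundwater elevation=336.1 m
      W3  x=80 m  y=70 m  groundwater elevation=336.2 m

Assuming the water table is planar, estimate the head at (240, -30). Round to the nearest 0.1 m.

334.7 m

With h = a·x + b·y + c and W1 as origin, the differences give:
  40·a + (-5)·b = -0.3
  0·a + (-50)·b = -0.2
Eliminate b (×(-50) and ×(-5), subtract): -2000·a = 14.00 → a = ∂h/∂x = -0.007000
Back-substitute: b = ∂h/∂y = +0.004000.
h(240, -30) = 336.4 + (-0.007000)·(160) + (+0.004000)·(-150) = 336.4 -1.120 -0.600 = 334.680 m.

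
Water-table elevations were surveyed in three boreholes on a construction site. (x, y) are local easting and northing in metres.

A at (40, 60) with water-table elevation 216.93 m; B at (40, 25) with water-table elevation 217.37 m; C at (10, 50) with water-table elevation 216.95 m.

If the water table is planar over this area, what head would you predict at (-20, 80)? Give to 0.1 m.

216.5 m

Differences from A: to B (Δx, Δy, Δh) = (0, -35, +0.44); to C = (-30, -10, +0.02).
Determinant of the coordinate differences = 0·(-10) − (-30)·(-35) = -1050.
∂h/∂x = [(+0.44)·(-10) − (+0.02)·(-35)] / -1050 = +0.003524
∂h/∂y = [0·(+0.02) − (-30)·(+0.44)] / -1050 = -0.01257
h(-20, 80) = 216.93 + (+0.003524)·(-60) + (-0.01257)·(20) = 216.93 -0.211 -0.251 = 216.467 m.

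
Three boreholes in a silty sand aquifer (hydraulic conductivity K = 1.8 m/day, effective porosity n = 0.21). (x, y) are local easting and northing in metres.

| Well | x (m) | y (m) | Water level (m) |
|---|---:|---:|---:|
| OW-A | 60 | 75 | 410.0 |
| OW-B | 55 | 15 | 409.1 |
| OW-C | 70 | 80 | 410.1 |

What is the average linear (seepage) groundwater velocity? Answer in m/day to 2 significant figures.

0.13 m/day

Taking OW-A as reference: OW-B−OW-A = (-5, -60, -0.9); OW-C−OW-A = (10, 5, +0.1).
Determinant of the coordinate differences = (-5)·5 − 10·(-60) = 575.
∂h/∂x = [(-0.9)·5 − (+0.1)·(-60)] / 575 = +0.002609
∂h/∂y = [(-5)·(+0.1) − 10·(-0.9)] / 575 = +0.01478
|∇h| = √(0.002609² + 0.01478²) = 0.01501
Seepage velocity v = K·i/n = 1.8 × 0.01501 / 0.21 = 0.1287 m/day.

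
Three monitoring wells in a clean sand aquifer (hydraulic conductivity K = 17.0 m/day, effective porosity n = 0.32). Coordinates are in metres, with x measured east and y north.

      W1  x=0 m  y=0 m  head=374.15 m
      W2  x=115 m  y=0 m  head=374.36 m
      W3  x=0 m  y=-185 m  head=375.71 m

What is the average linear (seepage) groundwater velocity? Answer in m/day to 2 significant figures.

∂h/∂x = (374.36 − 374.15) / (115 − 0) = +0.001826
∂h/∂y = (375.71 − 374.15) / (-185 − 0) = -0.008432
|∇h| = √(0.001826² + -0.008432²) = 0.008627
Seepage velocity v = K·i/n = 17.0 × 0.008627 / 0.32 = 0.4583 m/day.

0.46 m/day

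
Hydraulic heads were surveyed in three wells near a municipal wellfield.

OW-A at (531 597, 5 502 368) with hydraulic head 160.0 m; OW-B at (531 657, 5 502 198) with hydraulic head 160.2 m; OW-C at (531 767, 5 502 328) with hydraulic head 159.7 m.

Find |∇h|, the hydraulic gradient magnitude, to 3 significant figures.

0.00297

Differences from OW-A: to OW-B (Δx, Δy, Δh) = (60, -170, +0.2); to OW-C = (170, -40, -0.3).
Determinant of the coordinate differences = 60·(-40) − 170·(-170) = 26500.
∂h/∂x = [(+0.2)·(-40) − (-0.3)·(-170)] / 26500 = -0.002226
∂h/∂y = [60·(-0.3) − 170·(+0.2)] / 26500 = -0.001962
|∇h| = √(-0.002226² + -0.001962²) = 0.002967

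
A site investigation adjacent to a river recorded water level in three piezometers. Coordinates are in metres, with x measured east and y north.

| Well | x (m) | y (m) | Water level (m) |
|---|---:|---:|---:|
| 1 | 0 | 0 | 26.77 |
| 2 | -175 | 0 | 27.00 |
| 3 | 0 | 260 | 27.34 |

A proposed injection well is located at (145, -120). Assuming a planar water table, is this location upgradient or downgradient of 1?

downgradient

∂h/∂x = (27.00 − 26.77) / (-175 − 0) = -0.001314
∂h/∂y = (27.34 − 26.77) / (260 − 0) = +0.002192
Head at (145, -120) = 26.77 + (-0.001314)·(145) + (+0.002192)·(-120) = 26.32 m.
That is lower than the 26.77 m at 1, so the point is downgradient.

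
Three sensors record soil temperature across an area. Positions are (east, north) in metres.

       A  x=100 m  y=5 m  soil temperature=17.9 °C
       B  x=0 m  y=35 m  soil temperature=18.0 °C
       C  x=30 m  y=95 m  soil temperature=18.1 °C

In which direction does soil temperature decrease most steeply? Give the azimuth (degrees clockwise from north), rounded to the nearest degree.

Taking A as reference: B−A = (-100, 30, +0.1); C−A = (-70, 90, +0.2).
Solve a·Δx + b·Δy = ΔT: det = (-100)·90 − (-70)·30 = -6900.
∂T/∂x = [(+0.1)·90 − (+0.2)·30] / -6900 = -0.0004348
∂T/∂y = [(-100)·(+0.2) − (-70)·(+0.1)] / -6900 = +0.001884
Steepest decrease is along −∇f: components (+0.0004348 E, -0.001884 N).
Azimuth = atan2(+0.0004348, -0.001884) = 167.0° ≈ 167°.

167°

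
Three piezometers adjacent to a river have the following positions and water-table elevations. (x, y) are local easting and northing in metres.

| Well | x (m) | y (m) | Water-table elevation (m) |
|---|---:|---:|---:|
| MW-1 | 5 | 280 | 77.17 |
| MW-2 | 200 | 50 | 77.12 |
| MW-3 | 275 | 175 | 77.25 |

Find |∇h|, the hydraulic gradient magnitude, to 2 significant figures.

With h = a·x + b·y + c and MW-1 as origin, the differences give:
  195·a + (-230)·b = -0.05
  270·a + (-105)·b = +0.08
Eliminate b (×(-105) and ×(-230), subtract): 41625·a = 23.650 → a = ∂h/∂x = +0.0005682
Back-substitute: b = ∂h/∂y = +0.0006991.
|∇h| = √(0.0005682² + 0.0006991²) = 0.0009009

0.00090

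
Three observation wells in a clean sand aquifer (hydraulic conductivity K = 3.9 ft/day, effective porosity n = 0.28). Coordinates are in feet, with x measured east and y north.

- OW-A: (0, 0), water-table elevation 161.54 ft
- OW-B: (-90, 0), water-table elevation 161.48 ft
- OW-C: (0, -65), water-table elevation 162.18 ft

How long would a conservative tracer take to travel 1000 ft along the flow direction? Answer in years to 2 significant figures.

∂h/∂x = (161.48 − 161.54) / (-90 − 0) = +0.0006667
∂h/∂y = (162.18 − 161.54) / (-65 − 0) = -0.009846
|∇h| = √(0.0006667² + -0.009846²) = 0.009869
Seepage velocity v = K·i/n = 3.9 × 0.009869 / 0.28 = 0.1375 ft/day.
t = 1000 / 0.1375 = 7273 days = 19.9 years.

20 years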